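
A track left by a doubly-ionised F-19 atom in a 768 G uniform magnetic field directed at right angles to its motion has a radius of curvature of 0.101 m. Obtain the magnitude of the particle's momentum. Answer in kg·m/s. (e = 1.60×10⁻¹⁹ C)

p ≈ 2.48×10^-21 kg·m/s

Since qvB = mv²/r, the momentum p = mv = qBr.
p = (2×1.60×10^-19)(0.0768)(0.101) = 2.48×10^-21 kg·m/s.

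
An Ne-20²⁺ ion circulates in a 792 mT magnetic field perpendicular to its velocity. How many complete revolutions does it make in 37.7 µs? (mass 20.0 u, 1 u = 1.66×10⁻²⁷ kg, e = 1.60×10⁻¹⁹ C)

N = 45

T = 2πm/(qB) = 2π(3.32×10^-26) / [(2×1.60×10^-19)(0.792)] = 8.2308×10^-7 s.
N = t/T = 3.77×10^-5 / 8.2308×10^-7 ≈ 45.80, so 45 complete revolutions.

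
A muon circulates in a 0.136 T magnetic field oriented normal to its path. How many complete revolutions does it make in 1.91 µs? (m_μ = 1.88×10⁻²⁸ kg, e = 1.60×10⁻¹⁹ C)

T = 2πm/(qB) = 2π(1.88×10^-28) / [(1×1.60×10^-19)(0.136)] = 5.4285×10^-8 s.
N = t/T = 1.91×10^-6 / 5.4285×10^-8 ≈ 35.18, so 35 complete revolutions.

N = 35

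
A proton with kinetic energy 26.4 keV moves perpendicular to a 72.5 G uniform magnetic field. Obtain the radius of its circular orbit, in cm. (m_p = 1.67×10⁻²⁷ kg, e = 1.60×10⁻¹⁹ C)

r ≈ 324 cm

Convert the energy: K = 26.4 keV = 4.22×10^-15 J.
v = √(2K/m) = √(2·4.22×10^-15/1.67×10^-27) = 2.25×10^6 m/s.
r = mv/(qB) = (1.67×10^-27)(2.25×10^6) / [(1×1.60×10^-19)(7.25×10^-3)] = 3.24 m.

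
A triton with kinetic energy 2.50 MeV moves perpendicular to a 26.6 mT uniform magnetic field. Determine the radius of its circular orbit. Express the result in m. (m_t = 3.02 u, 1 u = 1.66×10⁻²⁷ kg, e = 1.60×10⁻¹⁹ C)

r ≈ 14.9 m

Convert the energy: K = 2.50 MeV = 4.00×10^-13 J.
v = √(2K/m) = √(2·4.00×10^-13/5.01×10^-27) = 1.26×10^7 m/s.
r = mv/(qB) = (5.01×10^-27)(1.26×10^7) / [(1×1.60×10^-19)(0.0266)] = 14.9 m.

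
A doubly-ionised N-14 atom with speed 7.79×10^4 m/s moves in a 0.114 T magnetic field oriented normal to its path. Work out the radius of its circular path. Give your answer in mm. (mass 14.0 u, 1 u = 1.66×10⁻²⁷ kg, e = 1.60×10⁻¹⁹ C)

r ≈ 49.6 mm

The magnetic force provides the centripetal force: qvB = mv²/r, so r = mv/(qB).
r = (2.32×10^-26 kg)(7.79×10^4 m/s) / [(2×1.60×10^-19 C)(0.114 T)] = 0.0496 m.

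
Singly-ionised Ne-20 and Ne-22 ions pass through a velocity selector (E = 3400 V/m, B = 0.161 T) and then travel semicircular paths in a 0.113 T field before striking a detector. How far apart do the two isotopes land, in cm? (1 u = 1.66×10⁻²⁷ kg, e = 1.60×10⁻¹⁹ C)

Both emerge at v = E/B₁ = 2.11×10^4 m/s.
r = mv/(qB₂), so r₁ = 0.03878 m and r₂ = 0.04266 m, giving Δr = 3.88×10^-3 m.
After a semicircle each ion lands a diameter 2r from the entry slit, so the separation is 2Δr = 7.76×10^-3 m.

Δd ≈ 0.776 cm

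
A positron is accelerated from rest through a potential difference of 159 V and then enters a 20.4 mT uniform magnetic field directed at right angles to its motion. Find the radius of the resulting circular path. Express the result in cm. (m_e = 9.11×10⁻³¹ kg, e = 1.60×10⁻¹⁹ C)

The kinetic energy gained is K = qV = (1×1.60×10^-19)(159) = 2.54×10^-17 J.
v = √(2K/m) = 7.47×10^6 m/s.
r = mv/(qB) = (9.11×10^-31)(7.47×10^6) / [(1×1.60×10^-19)(0.0204)] = 2.09×10^-3 m.

r ≈ 0.209 cm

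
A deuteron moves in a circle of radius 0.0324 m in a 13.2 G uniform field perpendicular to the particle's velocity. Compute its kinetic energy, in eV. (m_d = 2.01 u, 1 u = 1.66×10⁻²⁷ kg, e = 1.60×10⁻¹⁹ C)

K ≈ 0.0439 eV

v = qBr/m = (1×1.60×10^-19)(1.32×10^-3)(0.0324) / (3.34×10^-27) = 2050 m/s.
K = ½mv² = 0.5·(3.34×10^-27)·(2050)² = 7.02×10^-21 J = 0.0439 eV.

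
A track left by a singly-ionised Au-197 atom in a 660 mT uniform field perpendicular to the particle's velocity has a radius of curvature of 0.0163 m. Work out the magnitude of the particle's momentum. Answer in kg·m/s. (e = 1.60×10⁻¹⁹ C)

Since qvB = mv²/r, the momentum p = mv = qBr.
p = (1×1.60×10^-19)(0.660)(0.0163) = 1.72×10^-21 kg·m/s.

p ≈ 1.72×10^-21 kg·m/s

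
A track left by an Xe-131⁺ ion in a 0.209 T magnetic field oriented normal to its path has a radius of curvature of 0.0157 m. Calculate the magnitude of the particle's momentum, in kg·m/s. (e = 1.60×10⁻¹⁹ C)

p ≈ 5.25×10^-22 kg·m/s

Since qvB = mv²/r, the momentum p = mv = qBr.
p = (1×1.60×10^-19)(0.209)(0.0157) = 5.25×10^-22 kg·m/s.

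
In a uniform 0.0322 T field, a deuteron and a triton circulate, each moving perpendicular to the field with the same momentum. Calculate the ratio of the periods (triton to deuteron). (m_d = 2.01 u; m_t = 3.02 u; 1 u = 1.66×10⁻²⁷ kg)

ratio ≈ 1.50

T = 2πm/(qB) is independent of speed, so T₂/T₁ = (m₂/q₂)/(m₁/q₁).
T_{triton}/T_{deuteron} = (5.01×10^-27/1e) / (3.34×10^-27/1e) = 1.50.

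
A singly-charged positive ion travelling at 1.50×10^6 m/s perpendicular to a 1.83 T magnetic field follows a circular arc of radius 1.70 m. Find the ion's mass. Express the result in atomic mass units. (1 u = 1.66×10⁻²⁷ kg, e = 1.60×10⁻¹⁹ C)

qvB = mv²/r ⇒ m = qBr/v.
m = (1×1.60×10^-19)(1.83)(1.70) / (1.50×10^6) = 3.32×10^-25 kg = 200 u.

m ≈ 200 u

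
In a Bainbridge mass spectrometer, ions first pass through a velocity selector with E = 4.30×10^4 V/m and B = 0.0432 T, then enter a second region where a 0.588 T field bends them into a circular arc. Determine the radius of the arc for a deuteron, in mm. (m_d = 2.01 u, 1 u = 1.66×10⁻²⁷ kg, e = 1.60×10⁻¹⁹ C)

The selector passes v = E/B = 4.30×10^4/0.0432 = 9.95×10^5 m/s.
In the deflection region, r = mv/(qB₂) = (3.34×10^-27)(9.95×10^5) / [(1×1.60×10^-19)(0.588)] = 0.0353 m.

r ≈ 35.3 mm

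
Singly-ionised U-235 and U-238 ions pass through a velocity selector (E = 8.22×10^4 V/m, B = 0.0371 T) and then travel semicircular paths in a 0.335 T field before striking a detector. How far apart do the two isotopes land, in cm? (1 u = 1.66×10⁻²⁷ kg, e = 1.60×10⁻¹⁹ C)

Both emerge at v = E/B₁ = 2.22×10^6 m/s.
r = mv/(qB₂), so r₁ = 16.125 m and r₂ = 16.331 m, giving Δr = 0.206 m.
After a semicircle each ion lands a diameter 2r from the entry slit, so the separation is 2Δr = 0.412 m.

Δd ≈ 41.2 cm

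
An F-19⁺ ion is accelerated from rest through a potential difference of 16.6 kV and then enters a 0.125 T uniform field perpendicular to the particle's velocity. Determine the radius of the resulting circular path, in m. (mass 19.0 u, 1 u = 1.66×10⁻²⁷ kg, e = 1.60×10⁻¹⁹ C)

The kinetic energy gained is K = qV = (1×1.60×10^-19)(1.66×10^4) = 2.66×10^-15 J.
v = √(2K/m) = 4.10×10^5 m/s.
r = mv/(qB) = (3.15×10^-26)(4.10×10^5) / [(1×1.60×10^-19)(0.125)] = 0.647 m.

r ≈ 0.647 m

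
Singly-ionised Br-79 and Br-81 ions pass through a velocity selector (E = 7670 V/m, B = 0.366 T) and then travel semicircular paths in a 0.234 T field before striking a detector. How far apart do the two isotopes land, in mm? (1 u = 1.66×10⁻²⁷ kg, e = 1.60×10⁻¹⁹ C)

Δd ≈ 3.72 mm

Both emerge at v = E/B₁ = 2.10×10^4 m/s.
r = mv/(qB₂), so r₁ = 0.07340 m and r₂ = 0.07526 m, giving Δr = 1.86×10^-3 m.
After a semicircle each ion lands a diameter 2r from the entry slit, so the separation is 2Δr = 3.72×10^-3 m.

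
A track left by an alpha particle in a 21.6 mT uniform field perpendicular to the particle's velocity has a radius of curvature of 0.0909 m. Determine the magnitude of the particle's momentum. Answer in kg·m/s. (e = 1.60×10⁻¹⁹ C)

p ≈ 6.28×10^-22 kg·m/s

Since qvB = mv²/r, the momentum p = mv = qBr.
p = (2×1.60×10^-19)(0.0216)(0.0909) = 6.28×10^-22 kg·m/s.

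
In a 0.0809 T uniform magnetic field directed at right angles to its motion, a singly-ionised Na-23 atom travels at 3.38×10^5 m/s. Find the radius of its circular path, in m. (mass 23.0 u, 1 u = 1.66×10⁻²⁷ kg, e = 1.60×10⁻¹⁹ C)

The magnetic force provides the centripetal force: qvB = mv²/r, so r = mv/(qB).
r = (3.82×10^-26 kg)(3.38×10^5 m/s) / [(1×1.60×10^-19 C)(0.0809 T)] = 0.997 m.

r ≈ 0.997 m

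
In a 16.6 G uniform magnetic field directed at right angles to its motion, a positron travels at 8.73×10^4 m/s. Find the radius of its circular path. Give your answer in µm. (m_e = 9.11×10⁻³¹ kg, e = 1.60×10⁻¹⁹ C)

r ≈ 299 µm

The magnetic force provides the centripetal force: qvB = mv²/r, so r = mv/(qB).
r = (9.11×10^-31 kg)(8.73×10^4 m/s) / [(1×1.60×10^-19 C)(1.66×10^-3 T)] = 2.99×10^-4 m.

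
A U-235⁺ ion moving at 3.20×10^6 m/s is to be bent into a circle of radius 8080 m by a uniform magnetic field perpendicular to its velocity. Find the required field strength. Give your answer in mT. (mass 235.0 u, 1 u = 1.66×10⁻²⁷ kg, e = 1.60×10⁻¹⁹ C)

B ≈ 0.966 mT

qvB = mv²/r gives B = mv/(qr).
B = (3.90×10^-25)(3.20×10^6) / [(1×1.60×10^-19)(8080)] = 9.66×10^-4 T.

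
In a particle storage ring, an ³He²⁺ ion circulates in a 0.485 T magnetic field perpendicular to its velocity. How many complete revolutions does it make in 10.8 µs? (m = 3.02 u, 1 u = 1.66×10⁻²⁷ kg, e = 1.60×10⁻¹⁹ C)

T = 2πm/(qB) = 2π(5.0132×10^-27) / [(2×1.60×10^-19)(0.485)] = 2.0296×10^-7 s.
N = t/T = 1.08×10^-5 / 2.0296×10^-7 ≈ 53.21, so 53 complete revolutions.

N = 53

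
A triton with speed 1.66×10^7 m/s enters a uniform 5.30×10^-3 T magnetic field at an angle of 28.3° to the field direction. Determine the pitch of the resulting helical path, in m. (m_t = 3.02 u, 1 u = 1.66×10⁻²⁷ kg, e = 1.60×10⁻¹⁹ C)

pitch ≈ 543 m

The velocity component along B is v∥ = v cos28.3° = 1.46×10^7 m/s.
The cyclotron period T = 2πm/(qB) = 3.71×10^-5 s is set by m, q, B alone.
Pitch = v∥·T = (1.46×10^7)(3.71×10^-5) = 543 m.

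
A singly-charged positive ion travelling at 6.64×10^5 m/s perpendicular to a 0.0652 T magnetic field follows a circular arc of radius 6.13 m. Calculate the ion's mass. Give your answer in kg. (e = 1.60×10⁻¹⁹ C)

m ≈ 9.63×10^-26 kg

qvB = mv²/r ⇒ m = qBr/v.
m = (1×1.60×10^-19)(0.0652)(6.13) / (6.64×10^5) = 9.63×10^-26 kg.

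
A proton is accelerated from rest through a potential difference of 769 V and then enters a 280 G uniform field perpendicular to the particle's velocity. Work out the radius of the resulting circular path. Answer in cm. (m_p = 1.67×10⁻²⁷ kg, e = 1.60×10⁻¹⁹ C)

r ≈ 14.3 cm

The kinetic energy gained is K = qV = (1×1.60×10^-19)(769) = 1.23×10^-16 J.
v = √(2K/m) = 3.84×10^5 m/s.
r = mv/(qB) = (1.67×10^-27)(3.84×10^5) / [(1×1.60×10^-19)(0.0280)] = 0.143 m.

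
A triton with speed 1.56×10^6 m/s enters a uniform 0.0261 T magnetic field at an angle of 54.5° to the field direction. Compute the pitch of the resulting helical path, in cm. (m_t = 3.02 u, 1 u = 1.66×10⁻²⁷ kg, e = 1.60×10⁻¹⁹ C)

The velocity component along B is v∥ = v cos54.5° = 9.06×10^5 m/s.
The cyclotron period T = 2πm/(qB) = 7.54×10^-6 s is set by m, q, B alone.
Pitch = v∥·T = (9.06×10^5)(7.54×10^-6) = 6.83 m.

pitch ≈ 683 cm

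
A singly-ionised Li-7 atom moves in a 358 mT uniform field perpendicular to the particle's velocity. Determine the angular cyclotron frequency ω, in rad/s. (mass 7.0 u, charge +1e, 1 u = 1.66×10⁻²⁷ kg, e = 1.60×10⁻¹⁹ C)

ω ≈ 4.93×10^6 rad/s

ω = qB/m = (1×1.60×10^-19)(0.358) / (1.16×10^-26) = 4.93×10^6 rad/s.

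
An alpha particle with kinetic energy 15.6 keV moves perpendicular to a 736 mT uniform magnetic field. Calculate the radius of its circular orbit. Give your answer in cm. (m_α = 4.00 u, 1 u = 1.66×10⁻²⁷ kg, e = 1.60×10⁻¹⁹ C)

r ≈ 2.44 cm

Convert the energy: K = 15.6 keV = 2.50×10^-15 J.
v = √(2K/m) = √(2·2.50×10^-15/6.64×10^-27) = 8.67×10^5 m/s.
r = mv/(qB) = (6.64×10^-27)(8.67×10^5) / [(2×1.60×10^-19)(0.736)] = 0.0244 m.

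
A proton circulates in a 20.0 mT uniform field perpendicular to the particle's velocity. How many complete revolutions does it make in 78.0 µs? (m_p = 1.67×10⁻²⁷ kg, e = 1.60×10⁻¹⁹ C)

N = 23

T = 2πm/(qB) = 2π(1.67×10^-27) / [(1×1.60×10^-19)(0.0200)] = 3.2790×10^-6 s.
N = t/T = 7.80×10^-5 / 3.2790×10^-6 ≈ 23.79, so 23 complete revolutions.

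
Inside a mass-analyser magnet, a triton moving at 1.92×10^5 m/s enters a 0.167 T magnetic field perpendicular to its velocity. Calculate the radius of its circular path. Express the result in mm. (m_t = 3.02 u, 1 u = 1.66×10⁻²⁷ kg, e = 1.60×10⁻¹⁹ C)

The magnetic force provides the centripetal force: qvB = mv²/r, so r = mv/(qB).
r = (5.01×10^-27 kg)(1.92×10^5 m/s) / [(1×1.60×10^-19 C)(0.167 T)] = 0.0360 m.

r ≈ 36.0 mm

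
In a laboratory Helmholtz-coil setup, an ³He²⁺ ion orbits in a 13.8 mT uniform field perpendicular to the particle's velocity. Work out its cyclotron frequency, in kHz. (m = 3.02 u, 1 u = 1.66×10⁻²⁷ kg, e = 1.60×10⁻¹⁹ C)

f ≈ 140 kHz

f = qB/(2πm) = (2×1.60×10^-19)(0.0138) / [2π(5.01×10^-27)] = 1.40×10^5 Hz.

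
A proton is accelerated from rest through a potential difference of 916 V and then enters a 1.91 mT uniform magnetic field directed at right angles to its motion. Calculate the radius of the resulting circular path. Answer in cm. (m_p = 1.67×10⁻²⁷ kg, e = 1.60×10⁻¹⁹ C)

r ≈ 229 cm

The kinetic energy gained is K = qV = (1×1.60×10^-19)(916) = 1.47×10^-16 J.
v = √(2K/m) = 4.19×10^5 m/s.
r = mv/(qB) = (1.67×10^-27)(4.19×10^5) / [(1×1.60×10^-19)(1.91×10^-3)] = 2.29 m.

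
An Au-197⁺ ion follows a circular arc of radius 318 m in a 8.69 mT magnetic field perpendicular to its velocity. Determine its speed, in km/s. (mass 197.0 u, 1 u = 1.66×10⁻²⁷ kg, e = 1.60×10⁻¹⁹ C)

v ≈ 1350 km/s

From qvB = mv²/r, v = qBr/m.
v = (1×1.60×10^-19)(8.69×10^-3)(318) / (3.27×10^-25) = 1.35×10^6 m/s.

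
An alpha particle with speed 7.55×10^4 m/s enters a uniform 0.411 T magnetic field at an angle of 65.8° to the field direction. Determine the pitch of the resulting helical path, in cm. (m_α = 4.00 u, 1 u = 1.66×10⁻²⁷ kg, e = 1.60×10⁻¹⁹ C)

pitch ≈ 0.982 cm

The velocity component along B is v∥ = v cos65.8° = 3.09×10^4 m/s.
The cyclotron period T = 2πm/(qB) = 3.17×10^-7 s is set by m, q, B alone.
Pitch = v∥·T = (3.09×10^4)(3.17×10^-7) = 9.82×10^-3 m.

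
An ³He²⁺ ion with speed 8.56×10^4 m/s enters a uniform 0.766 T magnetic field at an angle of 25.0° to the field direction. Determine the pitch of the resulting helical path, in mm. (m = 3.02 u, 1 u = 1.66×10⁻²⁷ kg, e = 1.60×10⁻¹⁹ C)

The velocity component along B is v∥ = v cos25.0° = 7.76×10^4 m/s.
The cyclotron period T = 2πm/(qB) = 1.29×10^-7 s is set by m, q, B alone.
Pitch = v∥·T = (7.76×10^4)(1.29×10^-7) = 9.97×10^-3 m.

pitch ≈ 9.97 mm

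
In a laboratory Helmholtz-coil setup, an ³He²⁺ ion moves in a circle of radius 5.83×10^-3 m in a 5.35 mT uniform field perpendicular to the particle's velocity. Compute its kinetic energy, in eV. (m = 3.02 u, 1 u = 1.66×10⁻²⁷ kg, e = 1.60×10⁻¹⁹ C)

v = qBr/m = (2×1.60×10^-19)(5.35×10^-3)(5.83×10^-3) / (5.01×10^-27) = 1990 m/s.
K = ½mv² = 0.5·(5.01×10^-27)·(1990)² = 9.94×10^-21 J = 0.0621 eV.

K ≈ 0.0621 eV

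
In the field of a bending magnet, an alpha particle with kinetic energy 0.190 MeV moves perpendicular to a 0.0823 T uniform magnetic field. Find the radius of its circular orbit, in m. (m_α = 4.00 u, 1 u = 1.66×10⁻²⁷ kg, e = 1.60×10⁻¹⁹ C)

r ≈ 0.763 m

Convert the energy: K = 0.190 MeV = 3.04×10^-14 J.
v = √(2K/m) = √(2·3.04×10^-14/6.64×10^-27) = 3.03×10^6 m/s.
r = mv/(qB) = (6.64×10^-27)(3.03×10^6) / [(2×1.60×10^-19)(0.0823)] = 0.763 m.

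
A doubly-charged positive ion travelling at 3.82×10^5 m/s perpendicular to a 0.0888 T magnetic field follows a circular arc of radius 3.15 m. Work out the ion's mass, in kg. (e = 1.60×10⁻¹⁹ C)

qvB = mv²/r ⇒ m = qBr/v.
m = (2×1.60×10^-19)(0.0888)(3.15) / (3.82×10^5) = 2.34×10^-25 kg.

m ≈ 2.34×10^-25 kg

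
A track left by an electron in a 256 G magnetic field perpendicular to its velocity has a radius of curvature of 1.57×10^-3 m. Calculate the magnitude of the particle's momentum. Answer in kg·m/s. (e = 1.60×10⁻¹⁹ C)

p ≈ 6.43×10^-24 kg·m/s

Since qvB = mv²/r, the momentum p = mv = qBr.
p = (1×1.60×10^-19)(0.0256)(1.57×10^-3) = 6.43×10^-24 kg·m/s.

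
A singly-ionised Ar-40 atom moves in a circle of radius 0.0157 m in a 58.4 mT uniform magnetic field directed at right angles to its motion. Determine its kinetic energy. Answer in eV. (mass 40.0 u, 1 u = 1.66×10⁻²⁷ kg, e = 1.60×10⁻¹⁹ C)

K ≈ 1.01 eV

v = qBr/m = (1×1.60×10^-19)(0.0584)(0.0157) / (6.64×10^-26) = 2210 m/s.
K = ½mv² = 0.5·(6.64×10^-26)·(2210)² = 1.62×10^-19 J = 1.01 eV.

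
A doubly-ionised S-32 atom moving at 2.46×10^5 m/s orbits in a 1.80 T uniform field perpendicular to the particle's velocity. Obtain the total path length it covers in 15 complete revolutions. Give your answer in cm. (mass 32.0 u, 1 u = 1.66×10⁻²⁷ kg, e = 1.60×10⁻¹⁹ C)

L ≈ 214 cm

r = mv/(qB) = 0.0227 m, so one revolution covers 2πr = 0.143 m.
In 15 revolutions: L = 15·2πr = 2.14 m.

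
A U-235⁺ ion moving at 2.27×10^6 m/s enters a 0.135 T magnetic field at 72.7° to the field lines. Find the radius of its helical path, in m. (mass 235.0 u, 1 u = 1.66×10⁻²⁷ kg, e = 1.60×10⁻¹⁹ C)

Only the perpendicular component v⊥ = v sin72.7° = 2.17×10^6 m/s is bent by the field.
r = m v⊥ /(qB) = (3.90×10^-25)(2.17×10^6) / [(1×1.60×10^-19)(0.135)] = 39.1 m.

r ≈ 39.1 m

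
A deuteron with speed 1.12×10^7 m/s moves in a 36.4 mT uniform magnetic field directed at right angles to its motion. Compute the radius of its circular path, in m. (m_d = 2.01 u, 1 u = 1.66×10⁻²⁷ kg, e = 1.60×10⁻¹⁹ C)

r ≈ 6.42 m

The magnetic force provides the centripetal force: qvB = mv²/r, so r = mv/(qB).
r = (3.34×10^-27 kg)(1.12×10^7 m/s) / [(1×1.60×10^-19 C)(0.0364 T)] = 6.42 m.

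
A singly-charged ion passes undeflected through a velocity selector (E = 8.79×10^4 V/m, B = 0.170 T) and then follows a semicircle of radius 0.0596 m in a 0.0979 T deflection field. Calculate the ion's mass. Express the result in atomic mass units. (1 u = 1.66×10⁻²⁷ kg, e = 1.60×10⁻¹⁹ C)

m ≈ 1.09 u

v = E/B₁ = 5.17×10^5 m/s.
From r = mv/(qB₂), m = qB₂r/v = (1×1.60×10^-19)(0.0979)(0.0596) / (5.17×10^5) = 1.81×10^-27 kg.
In atomic mass units: m = 1.81×10^-27 / 1.66×10^-27 = 1.09 u.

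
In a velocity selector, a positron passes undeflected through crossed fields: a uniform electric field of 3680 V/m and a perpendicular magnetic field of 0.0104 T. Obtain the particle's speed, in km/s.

For zero net force, qE = qvB, so v = E/B.
v = (3680) / (0.0104) = 3.54×10^5 m/s.

v ≈ 354 km/s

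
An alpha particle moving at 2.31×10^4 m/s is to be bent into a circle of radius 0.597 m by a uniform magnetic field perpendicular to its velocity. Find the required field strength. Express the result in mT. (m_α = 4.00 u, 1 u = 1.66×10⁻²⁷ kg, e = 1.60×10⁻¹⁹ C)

B ≈ 0.803 mT

qvB = mv²/r gives B = mv/(qr).
B = (6.64×10^-27)(2.31×10^4) / [(2×1.60×10^-19)(0.597)] = 8.03×10^-4 T.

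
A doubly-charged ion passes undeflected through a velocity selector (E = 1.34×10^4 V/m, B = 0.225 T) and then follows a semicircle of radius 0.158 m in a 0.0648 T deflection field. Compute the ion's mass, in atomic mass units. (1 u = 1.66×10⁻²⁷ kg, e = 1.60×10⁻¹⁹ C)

m ≈ 33.1 u

v = E/B₁ = 5.96×10^4 m/s.
From r = mv/(qB₂), m = qB₂r/v = (2×1.60×10^-19)(0.0648)(0.158) / (5.96×10^4) = 5.50×10^-26 kg.
In atomic mass units: m = 5.50×10^-26 / 1.66×10^-27 = 33.1 u.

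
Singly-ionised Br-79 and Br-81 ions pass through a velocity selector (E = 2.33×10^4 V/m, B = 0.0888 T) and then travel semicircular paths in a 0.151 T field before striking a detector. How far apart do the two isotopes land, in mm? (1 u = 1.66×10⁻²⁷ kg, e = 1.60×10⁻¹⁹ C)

Δd ≈ 72.1 mm

Both emerge at v = E/B₁ = 2.62×10^5 m/s.
r = mv/(qB₂), so r₁ = 1.4242 m and r₂ = 1.4603 m, giving Δr = 0.0361 m.
After a semicircle each ion lands a diameter 2r from the entry slit, so the separation is 2Δr = 0.0721 m.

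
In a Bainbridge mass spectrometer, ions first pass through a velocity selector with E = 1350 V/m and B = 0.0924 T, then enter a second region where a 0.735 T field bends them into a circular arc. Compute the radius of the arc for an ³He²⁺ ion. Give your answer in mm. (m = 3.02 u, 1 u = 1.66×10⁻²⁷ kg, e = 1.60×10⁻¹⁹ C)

r ≈ 0.311 mm

The selector passes v = E/B = 1350/0.0924 = 1.46×10^4 m/s.
In the deflection region, r = mv/(qB₂) = (5.01×10^-27)(1.46×10^4) / [(2×1.60×10^-19)(0.735)] = 3.11×10^-4 m.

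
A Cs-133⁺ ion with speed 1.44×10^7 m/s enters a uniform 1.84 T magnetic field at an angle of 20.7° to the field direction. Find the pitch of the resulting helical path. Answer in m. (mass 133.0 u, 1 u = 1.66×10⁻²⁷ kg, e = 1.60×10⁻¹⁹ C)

pitch ≈ 63.5 m

The velocity component along B is v∥ = v cos20.7° = 1.35×10^7 m/s.
The cyclotron period T = 2πm/(qB) = 4.71×10^-6 s is set by m, q, B alone.
Pitch = v∥·T = (1.35×10^7)(4.71×10^-6) = 63.5 m.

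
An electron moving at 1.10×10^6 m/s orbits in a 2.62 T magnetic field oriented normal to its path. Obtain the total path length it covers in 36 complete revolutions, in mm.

r = mv/(qB) = 2.39×10^-6 m, so one revolution covers 2πr = 1.50×10^-5 m.
In 36 revolutions: L = 36·2πr = 5.41×10^-4 m.

L ≈ 0.541 mm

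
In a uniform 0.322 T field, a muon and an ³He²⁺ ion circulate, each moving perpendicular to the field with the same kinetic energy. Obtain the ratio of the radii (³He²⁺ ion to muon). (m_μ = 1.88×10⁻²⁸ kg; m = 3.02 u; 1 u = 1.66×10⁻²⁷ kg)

ratio ≈ 2.58

r = √(2mK)/(qB) ⇒ at equal K, r ∝ √m/q.
r_{³He²⁺ ion}/r_{muon} = 2.58.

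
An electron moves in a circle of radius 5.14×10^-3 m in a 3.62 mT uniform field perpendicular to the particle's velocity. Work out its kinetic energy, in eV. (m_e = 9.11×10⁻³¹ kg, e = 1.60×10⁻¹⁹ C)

K ≈ 30.4 eV

v = qBr/m = (1×1.60×10^-19)(3.62×10^-3)(5.14×10^-3) / (9.11×10^-31) = 3.27×10^6 m/s.
K = ½mv² = 0.5·(9.11×10^-31)·(3.27×10^6)² = 4.86×10^-18 J = 30.4 eV.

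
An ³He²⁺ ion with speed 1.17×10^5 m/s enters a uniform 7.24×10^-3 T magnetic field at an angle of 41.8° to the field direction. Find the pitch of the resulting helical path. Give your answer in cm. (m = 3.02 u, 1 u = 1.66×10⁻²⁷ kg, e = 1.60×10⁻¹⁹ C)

pitch ≈ 119 cm

The velocity component along B is v∥ = v cos41.8° = 8.72×10^4 m/s.
The cyclotron period T = 2πm/(qB) = 1.36×10^-5 s is set by m, q, B alone.
Pitch = v∥·T = (8.72×10^4)(1.36×10^-5) = 1.19 m.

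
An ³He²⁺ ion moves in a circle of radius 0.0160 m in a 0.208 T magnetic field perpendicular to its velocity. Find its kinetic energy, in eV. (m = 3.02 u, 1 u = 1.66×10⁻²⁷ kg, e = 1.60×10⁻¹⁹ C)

v = qBr/m = (2×1.60×10^-19)(0.208)(0.0160) / (5.01×10^-27) = 2.12×10^5 m/s.
K = ½mv² = 0.5·(5.01×10^-27)·(2.12×10^5)² = 1.13×10^-16 J = 707 eV.

K ≈ 707 eV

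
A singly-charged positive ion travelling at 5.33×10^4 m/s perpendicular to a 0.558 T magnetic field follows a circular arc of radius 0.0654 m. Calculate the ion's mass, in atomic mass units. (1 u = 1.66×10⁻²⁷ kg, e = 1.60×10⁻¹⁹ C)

m ≈ 66.0 u

qvB = mv²/r ⇒ m = qBr/v.
m = (1×1.60×10^-19)(0.558)(0.0654) / (5.33×10^4) = 1.10×10^-25 kg = 66.0 u.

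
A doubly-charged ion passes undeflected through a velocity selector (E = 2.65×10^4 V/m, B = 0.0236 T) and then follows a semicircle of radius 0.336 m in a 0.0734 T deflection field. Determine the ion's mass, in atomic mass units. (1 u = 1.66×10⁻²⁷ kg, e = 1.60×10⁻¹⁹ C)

m ≈ 4.23 u

v = E/B₁ = 1.12×10^6 m/s.
From r = mv/(qB₂), m = qB₂r/v = (2×1.60×10^-19)(0.0734)(0.336) / (1.12×10^6) = 7.03×10^-27 kg.
In atomic mass units: m = 7.03×10^-27 / 1.66×10^-27 = 4.23 u.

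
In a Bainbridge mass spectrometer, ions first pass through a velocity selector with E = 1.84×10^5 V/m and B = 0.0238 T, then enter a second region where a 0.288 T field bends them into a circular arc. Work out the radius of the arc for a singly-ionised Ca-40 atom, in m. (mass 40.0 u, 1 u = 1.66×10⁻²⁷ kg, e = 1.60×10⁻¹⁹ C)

The selector passes v = E/B = 1.84×10^5/0.0238 = 7.73×10^6 m/s.
In the deflection region, r = mv/(qB₂) = (6.64×10^-26)(7.73×10^6) / [(1×1.60×10^-19)(0.288)] = 11.1 m.

r ≈ 11.1 m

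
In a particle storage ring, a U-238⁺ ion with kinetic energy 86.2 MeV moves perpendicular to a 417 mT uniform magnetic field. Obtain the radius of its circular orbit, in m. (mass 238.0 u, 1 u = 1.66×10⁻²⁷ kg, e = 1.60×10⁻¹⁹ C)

r ≈ 49.5 m

Convert the energy: K = 86.2 MeV = 1.38×10^-11 J.
v = √(2K/m) = √(2·1.38×10^-11/3.95×10^-25) = 8.36×10^6 m/s.
r = mv/(qB) = (3.95×10^-25)(8.36×10^6) / [(1×1.60×10^-19)(0.417)] = 49.5 m.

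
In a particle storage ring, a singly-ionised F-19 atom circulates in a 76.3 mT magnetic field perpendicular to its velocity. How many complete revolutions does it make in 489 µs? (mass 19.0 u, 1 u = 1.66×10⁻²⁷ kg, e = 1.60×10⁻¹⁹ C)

T = 2πm/(qB) = 2π(3.154×10^-26) / [(1×1.60×10^-19)(0.0763)] = 1.6233×10^-5 s.
N = t/T = 4.89×10^-4 / 1.6233×10^-5 ≈ 30.12, so 30 complete revolutions.

N = 30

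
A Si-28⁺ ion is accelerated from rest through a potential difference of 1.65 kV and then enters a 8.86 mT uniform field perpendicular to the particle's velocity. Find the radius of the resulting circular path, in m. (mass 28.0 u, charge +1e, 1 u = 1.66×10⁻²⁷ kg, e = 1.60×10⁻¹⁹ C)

The kinetic energy gained is K = qV = (1×1.60×10^-19)(1650) = 2.64×10^-16 J.
v = √(2K/m) = 1.07×10^5 m/s.
r = mv/(qB) = (4.65×10^-26)(1.07×10^5) / [(1×1.60×10^-19)(8.86×10^-3)] = 3.49 m.

r ≈ 3.49 m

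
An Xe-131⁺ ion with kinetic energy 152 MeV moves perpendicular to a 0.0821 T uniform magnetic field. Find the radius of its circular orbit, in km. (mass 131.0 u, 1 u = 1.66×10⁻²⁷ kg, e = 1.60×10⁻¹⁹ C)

r ≈ 0.248 km

Convert the energy: K = 152 MeV = 2.43×10^-11 J.
v = √(2K/m) = √(2·2.43×10^-11/2.17×10^-25) = 1.50×10^7 m/s.
r = mv/(qB) = (2.17×10^-25)(1.50×10^7) / [(1×1.60×10^-19)(0.0821)] = 248 m.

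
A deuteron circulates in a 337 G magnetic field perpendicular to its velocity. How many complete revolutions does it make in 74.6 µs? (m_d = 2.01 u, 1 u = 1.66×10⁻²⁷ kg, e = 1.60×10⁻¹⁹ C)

T = 2πm/(qB) = 2π(3.3366×10^-27) / [(1×1.60×10^-19)(0.0337)] = 3.8881×10^-6 s.
N = t/T = 7.46×10^-5 / 3.8881×10^-6 ≈ 19.19, so 19 complete revolutions.

N = 19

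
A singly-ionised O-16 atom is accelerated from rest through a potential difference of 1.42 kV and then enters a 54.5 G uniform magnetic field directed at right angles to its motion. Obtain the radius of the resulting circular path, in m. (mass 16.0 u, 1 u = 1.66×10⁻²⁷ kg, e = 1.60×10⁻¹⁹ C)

The kinetic energy gained is K = qV = (1×1.60×10^-19)(1420) = 2.27×10^-16 J.
v = √(2K/m) = 1.31×10^5 m/s.
r = mv/(qB) = (2.66×10^-26)(1.31×10^5) / [(1×1.60×10^-19)(5.45×10^-3)] = 3.98 m.

r ≈ 3.98 m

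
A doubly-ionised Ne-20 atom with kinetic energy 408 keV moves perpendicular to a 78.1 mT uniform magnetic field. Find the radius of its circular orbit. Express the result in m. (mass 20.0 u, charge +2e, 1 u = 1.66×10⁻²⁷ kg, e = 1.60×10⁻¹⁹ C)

r ≈ 2.63 m

Convert the energy: K = 408 keV = 6.53×10^-14 J.
v = √(2K/m) = √(2·6.53×10^-14/3.32×10^-26) = 1.98×10^6 m/s.
r = mv/(qB) = (3.32×10^-26)(1.98×10^6) / [(2×1.60×10^-19)(0.0781)] = 2.63 m.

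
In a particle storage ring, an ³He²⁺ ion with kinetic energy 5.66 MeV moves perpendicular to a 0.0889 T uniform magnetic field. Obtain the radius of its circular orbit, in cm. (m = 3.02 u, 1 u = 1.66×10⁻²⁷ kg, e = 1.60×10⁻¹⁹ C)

r ≈ 335 cm

Convert the energy: K = 5.66 MeV = 9.06×10^-13 J.
v = √(2K/m) = √(2·9.06×10^-13/5.01×10^-27) = 1.90×10^7 m/s.
r = mv/(qB) = (5.01×10^-27)(1.90×10^7) / [(2×1.60×10^-19)(0.0889)] = 3.35 m.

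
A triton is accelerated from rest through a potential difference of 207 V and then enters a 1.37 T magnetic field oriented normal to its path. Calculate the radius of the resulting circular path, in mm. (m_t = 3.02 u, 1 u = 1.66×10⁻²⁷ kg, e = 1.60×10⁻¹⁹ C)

r ≈ 2.63 mm

The kinetic energy gained is K = qV = (1×1.60×10^-19)(207) = 3.31×10^-17 J.
v = √(2K/m) = 1.15×10^5 m/s.
r = mv/(qB) = (5.01×10^-27)(1.15×10^5) / [(1×1.60×10^-19)(1.37)] = 2.63×10^-3 m.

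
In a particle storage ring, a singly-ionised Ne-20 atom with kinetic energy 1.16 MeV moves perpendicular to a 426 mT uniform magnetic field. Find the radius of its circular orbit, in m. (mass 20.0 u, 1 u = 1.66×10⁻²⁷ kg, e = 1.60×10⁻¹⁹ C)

r ≈ 1.63 m

Convert the energy: K = 1.16 MeV = 1.86×10^-13 J.
v = √(2K/m) = √(2·1.86×10^-13/3.32×10^-26) = 3.34×10^6 m/s.
r = mv/(qB) = (3.32×10^-26)(3.34×10^6) / [(1×1.60×10^-19)(0.426)] = 1.63 m.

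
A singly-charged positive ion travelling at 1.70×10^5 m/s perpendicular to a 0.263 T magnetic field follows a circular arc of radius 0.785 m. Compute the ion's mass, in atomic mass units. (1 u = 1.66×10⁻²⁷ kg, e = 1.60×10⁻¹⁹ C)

m ≈ 117 u

qvB = mv²/r ⇒ m = qBr/v.
m = (1×1.60×10^-19)(0.263)(0.785) / (1.70×10^5) = 1.94×10^-25 kg = 117 u.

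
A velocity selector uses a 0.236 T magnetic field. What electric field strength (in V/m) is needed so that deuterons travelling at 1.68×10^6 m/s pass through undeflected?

E ≈ 3.96×10^5 V/m

qE = qvB ⇒ E = vB = (1.68×10^6)(0.236) = 3.96×10^5 V/m.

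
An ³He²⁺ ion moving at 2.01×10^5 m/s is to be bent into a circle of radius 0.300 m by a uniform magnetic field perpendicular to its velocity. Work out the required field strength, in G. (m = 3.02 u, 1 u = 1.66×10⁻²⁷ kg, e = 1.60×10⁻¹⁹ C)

B ≈ 105 G

qvB = mv²/r gives B = mv/(qr).
B = (5.01×10^-27)(2.01×10^5) / [(2×1.60×10^-19)(0.300)] = 0.0105 T.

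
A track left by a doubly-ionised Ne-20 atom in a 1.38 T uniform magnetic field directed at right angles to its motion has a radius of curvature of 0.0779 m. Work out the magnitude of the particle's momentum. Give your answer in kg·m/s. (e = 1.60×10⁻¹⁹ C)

Since qvB = mv²/r, the momentum p = mv = qBr.
p = (2×1.60×10^-19)(1.38)(0.0779) = 3.44×10^-20 kg·m/s.

p ≈ 3.44×10^-20 kg·m/s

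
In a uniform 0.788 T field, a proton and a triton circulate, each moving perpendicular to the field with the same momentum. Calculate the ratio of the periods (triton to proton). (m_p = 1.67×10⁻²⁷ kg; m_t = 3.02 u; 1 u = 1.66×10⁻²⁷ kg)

ratio ≈ 3.00

T = 2πm/(qB) is independent of speed, so T₂/T₁ = (m₂/q₂)/(m₁/q₁).
T_{triton}/T_{proton} = (5.01×10^-27/1e) / (1.67×10^-27/1e) = 3.00.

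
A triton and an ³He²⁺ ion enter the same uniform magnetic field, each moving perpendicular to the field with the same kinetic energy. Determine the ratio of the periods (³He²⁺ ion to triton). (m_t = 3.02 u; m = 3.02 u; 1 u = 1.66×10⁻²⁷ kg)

ratio ≈ 0.500

T = 2πm/(qB) is independent of speed, so T₂/T₁ = (m₂/q₂)/(m₁/q₁).
T_{³He²⁺ ion}/T_{triton} = (5.01×10^-27/2e) / (5.01×10^-27/1e) = 0.500.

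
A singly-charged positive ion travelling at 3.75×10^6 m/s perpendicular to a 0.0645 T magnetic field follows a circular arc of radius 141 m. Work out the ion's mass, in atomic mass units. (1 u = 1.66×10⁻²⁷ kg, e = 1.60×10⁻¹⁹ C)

qvB = mv²/r ⇒ m = qBr/v.
m = (1×1.60×10^-19)(0.0645)(141) / (3.75×10^6) = 3.88×10^-25 kg = 234 u.

m ≈ 234 u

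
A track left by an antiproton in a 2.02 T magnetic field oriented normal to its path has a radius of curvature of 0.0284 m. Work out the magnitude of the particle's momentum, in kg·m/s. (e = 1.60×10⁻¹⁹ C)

p ≈ 9.18×10^-21 kg·m/s

Since qvB = mv²/r, the momentum p = mv = qBr.
p = (1×1.60×10^-19)(2.02)(0.0284) = 9.18×10^-21 kg·m/s.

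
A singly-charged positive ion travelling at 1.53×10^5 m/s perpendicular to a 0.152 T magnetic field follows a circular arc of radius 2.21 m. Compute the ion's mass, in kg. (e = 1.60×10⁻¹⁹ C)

m ≈ 3.51×10^-25 kg

qvB = mv²/r ⇒ m = qBr/v.
m = (1×1.60×10^-19)(0.152)(2.21) / (1.53×10^5) = 3.51×10^-25 kg.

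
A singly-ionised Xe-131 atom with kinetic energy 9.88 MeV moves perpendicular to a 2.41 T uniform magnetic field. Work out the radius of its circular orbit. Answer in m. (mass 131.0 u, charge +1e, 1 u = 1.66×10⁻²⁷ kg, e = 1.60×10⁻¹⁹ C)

Convert the energy: K = 9.88 MeV = 1.58×10^-12 J.
v = √(2K/m) = √(2·1.58×10^-12/2.17×10^-25) = 3.81×10^6 m/s.
r = mv/(qB) = (2.17×10^-25)(3.81×10^6) / [(1×1.60×10^-19)(2.41)] = 2.15 m.

r ≈ 2.15 m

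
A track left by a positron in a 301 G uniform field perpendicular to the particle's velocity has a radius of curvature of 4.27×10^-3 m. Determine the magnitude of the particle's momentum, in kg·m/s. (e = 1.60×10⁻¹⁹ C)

p ≈ 2.06×10^-23 kg·m/s

Since qvB = mv²/r, the momentum p = mv = qBr.
p = (1×1.60×10^-19)(0.0301)(4.27×10^-3) = 2.06×10^-23 kg·m/s.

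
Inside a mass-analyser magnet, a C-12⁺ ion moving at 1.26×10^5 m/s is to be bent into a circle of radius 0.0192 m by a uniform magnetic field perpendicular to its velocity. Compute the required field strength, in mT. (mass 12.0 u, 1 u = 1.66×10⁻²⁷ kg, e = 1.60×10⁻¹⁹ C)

qvB = mv²/r gives B = mv/(qr).
B = (1.99×10^-26)(1.26×10^5) / [(1×1.60×10^-19)(0.0192)] = 0.817 T.

B ≈ 817 mT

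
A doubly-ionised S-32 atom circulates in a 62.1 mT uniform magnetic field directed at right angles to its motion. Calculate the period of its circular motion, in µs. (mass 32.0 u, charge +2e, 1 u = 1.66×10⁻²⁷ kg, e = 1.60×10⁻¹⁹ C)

T ≈ 16.8 µs

The cyclotron period is independent of speed: T = 2πm/(qB).
T = 2π(5.31×10^-26) / [(2×1.60×10^-19)(0.0621)] = 1.68×10^-5 s.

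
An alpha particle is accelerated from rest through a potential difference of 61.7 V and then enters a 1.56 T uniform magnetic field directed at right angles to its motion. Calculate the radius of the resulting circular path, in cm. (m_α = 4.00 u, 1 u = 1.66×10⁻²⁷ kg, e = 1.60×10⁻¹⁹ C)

The kinetic energy gained is K = qV = (2×1.60×10^-19)(61.7) = 1.97×10^-17 J.
v = √(2K/m) = 7.71×10^4 m/s.
r = mv/(qB) = (6.64×10^-27)(7.71×10^4) / [(2×1.60×10^-19)(1.56)] = 1.03×10^-3 m.

r ≈ 0.103 cm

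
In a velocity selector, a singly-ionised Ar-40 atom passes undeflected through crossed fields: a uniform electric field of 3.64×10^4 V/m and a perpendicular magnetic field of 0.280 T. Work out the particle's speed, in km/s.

v ≈ 130 km/s

For zero net force, qE = qvB, so v = E/B.
v = (3.64×10^4) / (0.280) = 1.30×10^5 m/s.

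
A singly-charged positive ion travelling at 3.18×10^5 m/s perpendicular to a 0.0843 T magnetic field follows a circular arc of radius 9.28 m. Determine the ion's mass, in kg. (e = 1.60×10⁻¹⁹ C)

qvB = mv²/r ⇒ m = qBr/v.
m = (1×1.60×10^-19)(0.0843)(9.28) / (3.18×10^5) = 3.94×10^-25 kg.

m ≈ 3.94×10^-25 kg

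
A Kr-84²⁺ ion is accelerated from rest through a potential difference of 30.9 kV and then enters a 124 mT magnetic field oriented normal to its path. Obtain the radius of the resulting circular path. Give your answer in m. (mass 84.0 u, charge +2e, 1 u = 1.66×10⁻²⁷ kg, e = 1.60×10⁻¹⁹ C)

The kinetic energy gained is K = qV = (2×1.60×10^-19)(3.09×10^4) = 9.89×10^-15 J.
v = √(2K/m) = 3.77×10^5 m/s.
r = mv/(qB) = (1.39×10^-25)(3.77×10^5) / [(2×1.60×10^-19)(0.124)] = 1.32 m.

r ≈ 1.32 m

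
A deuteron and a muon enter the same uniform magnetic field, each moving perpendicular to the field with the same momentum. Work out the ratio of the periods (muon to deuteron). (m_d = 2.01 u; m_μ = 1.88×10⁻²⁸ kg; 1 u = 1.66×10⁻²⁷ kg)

ratio ≈ 0.0563

T = 2πm/(qB) is independent of speed, so T₂/T₁ = (m₂/q₂)/(m₁/q₁).
T_{muon}/T_{deuteron} = (1.88×10^-28/1e) / (3.34×10^-27/1e) = 0.0563.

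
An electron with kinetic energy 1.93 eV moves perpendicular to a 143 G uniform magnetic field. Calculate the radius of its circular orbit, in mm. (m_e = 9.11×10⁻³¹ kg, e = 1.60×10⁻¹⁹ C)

r ≈ 0.328 mm

Convert the energy: K = 1.93 eV = 3.09×10^-19 J.
v = √(2K/m) = √(2·3.09×10^-19/9.11×10^-31) = 8.23×10^5 m/s.
r = mv/(qB) = (9.11×10^-31)(8.23×10^5) / [(1×1.60×10^-19)(0.0143)] = 3.28×10^-4 m.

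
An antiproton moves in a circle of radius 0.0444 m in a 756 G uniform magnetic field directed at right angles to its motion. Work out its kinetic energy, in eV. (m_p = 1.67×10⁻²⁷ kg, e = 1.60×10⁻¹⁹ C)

v = qBr/m = (1×1.60×10^-19)(0.0756)(0.0444) / (1.67×10^-27) = 3.22×10^5 m/s.
K = ½mv² = 0.5·(1.67×10^-27)·(3.22×10^5)² = 8.64×10^-17 J = 540 eV.

K ≈ 540 eV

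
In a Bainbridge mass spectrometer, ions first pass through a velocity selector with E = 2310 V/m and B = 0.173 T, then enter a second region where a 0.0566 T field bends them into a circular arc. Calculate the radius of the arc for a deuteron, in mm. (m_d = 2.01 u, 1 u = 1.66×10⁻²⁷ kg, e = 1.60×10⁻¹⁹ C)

The selector passes v = E/B = 2310/0.173 = 1.34×10^4 m/s.
In the deflection region, r = mv/(qB₂) = (3.34×10^-27)(1.34×10^4) / [(1×1.60×10^-19)(0.0566)] = 4.92×10^-3 m.

r ≈ 4.92 mm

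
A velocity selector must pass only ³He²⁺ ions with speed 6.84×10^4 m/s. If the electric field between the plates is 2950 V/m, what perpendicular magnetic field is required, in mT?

qE = qvB ⇒ B = E/v = (2950) / (6.84×10^4) = 0.0431 T.

B ≈ 43.1 mT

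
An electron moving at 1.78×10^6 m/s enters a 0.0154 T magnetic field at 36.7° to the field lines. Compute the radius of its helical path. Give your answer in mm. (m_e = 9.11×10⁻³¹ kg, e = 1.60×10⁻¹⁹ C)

Only the perpendicular component v⊥ = v sin36.7° = 1.06×10^6 m/s is bent by the field.
r = m v⊥ /(qB) = (9.11×10^-31)(1.06×10^6) / [(1×1.60×10^-19)(0.0154)] = 3.93×10^-4 m.

r ≈ 0.393 mm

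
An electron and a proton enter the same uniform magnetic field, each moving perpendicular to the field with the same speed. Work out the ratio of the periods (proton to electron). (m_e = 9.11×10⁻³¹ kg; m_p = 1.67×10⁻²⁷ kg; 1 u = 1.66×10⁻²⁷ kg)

ratio ≈ 1830

T = 2πm/(qB) is independent of speed, so T₂/T₁ = (m₂/q₂)/(m₁/q₁).
T_{proton}/T_{electron} = (1.67×10^-27/1e) / (9.11×10^-31/1e) = 1830.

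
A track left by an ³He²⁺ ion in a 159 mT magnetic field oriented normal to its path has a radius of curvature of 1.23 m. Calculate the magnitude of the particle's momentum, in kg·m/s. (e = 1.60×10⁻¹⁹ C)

p ≈ 6.26×10^-20 kg·m/s

Since qvB = mv²/r, the momentum p = mv = qBr.
p = (2×1.60×10^-19)(0.159)(1.23) = 6.26×10^-20 kg·m/s.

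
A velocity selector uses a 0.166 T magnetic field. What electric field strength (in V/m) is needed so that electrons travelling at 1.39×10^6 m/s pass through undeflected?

E ≈ 2.31×10^5 V/m

qE = qvB ⇒ E = vB = (1.39×10^6)(0.166) = 2.31×10^5 V/m.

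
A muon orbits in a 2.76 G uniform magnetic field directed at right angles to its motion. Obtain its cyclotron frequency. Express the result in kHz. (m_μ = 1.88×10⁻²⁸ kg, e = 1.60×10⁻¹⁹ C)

f = qB/(2πm) = (1×1.60×10^-19)(2.76×10^-4) / [2π(1.88×10^-28)] = 3.74×10^4 Hz.

f ≈ 37.4 kHz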